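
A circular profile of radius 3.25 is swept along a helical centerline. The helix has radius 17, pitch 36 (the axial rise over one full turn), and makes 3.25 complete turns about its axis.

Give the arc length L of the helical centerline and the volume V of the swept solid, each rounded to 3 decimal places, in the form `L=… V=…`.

2πR = 2π·17 = 106.814150
per-turn = √(106.814150² + 36²) = √(11409.2627 + 1296) = √12705.2627 = 112.717624
L = 3.25 × 112.717624 = 366.332277
V = π·3.25² × L = 33.183072 × 366.332277 = 12156.030470

L=366.332 V=12156.030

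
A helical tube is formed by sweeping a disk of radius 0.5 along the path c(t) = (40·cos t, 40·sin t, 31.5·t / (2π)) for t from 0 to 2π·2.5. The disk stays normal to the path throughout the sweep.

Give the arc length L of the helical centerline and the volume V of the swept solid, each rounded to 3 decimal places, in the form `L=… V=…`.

2πR = 2π·40 = 251.327412
per-turn = √(251.327412² + 31.5²) = √(63165.4682 + 992.25) = √64157.7182 = 253.293739
L = 2.5 × 253.293739 = 633.234347
V = π·0.5² × L = 0.785398 × 633.234347 = 497.341093

L=633.234 V=497.341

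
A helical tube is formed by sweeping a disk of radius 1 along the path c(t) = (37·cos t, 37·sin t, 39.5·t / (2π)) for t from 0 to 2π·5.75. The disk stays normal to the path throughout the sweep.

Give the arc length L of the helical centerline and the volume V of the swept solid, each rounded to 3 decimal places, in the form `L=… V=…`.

L=1355.906 V=4259.703

2πR = 2π·37 = 232.477856
per-turn = √(232.477856² + 39.5²) = √(54045.9537 + 1560.25) = √55606.2037 = 235.809677
L = 5.75 × 235.809677 = 1355.905642
V = π·1² × L = 3.141593 × 1355.905642 = 4259.703204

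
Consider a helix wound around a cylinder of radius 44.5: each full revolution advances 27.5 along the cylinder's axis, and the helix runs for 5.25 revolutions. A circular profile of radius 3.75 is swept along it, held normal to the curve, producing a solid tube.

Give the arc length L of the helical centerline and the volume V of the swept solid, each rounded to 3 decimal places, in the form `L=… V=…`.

L=1474.992 V=65163.151

2πR = 2π·44.5 = 279.601746
per-turn = √(279.601746² + 27.5²) = √(78177.1365 + 756.25) = √78933.3865 = 280.950861
L = 5.25 × 280.950861 = 1474.992022
V = π·3.75² × L = 44.178647 × 1474.992022 = 65163.151403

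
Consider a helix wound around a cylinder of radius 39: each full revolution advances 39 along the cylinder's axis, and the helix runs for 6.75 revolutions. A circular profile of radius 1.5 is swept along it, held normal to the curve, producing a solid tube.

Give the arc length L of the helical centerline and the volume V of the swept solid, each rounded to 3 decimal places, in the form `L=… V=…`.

2πR = 2π·39 = 245.044227
per-turn = √(245.044227² + 39²) = √(60046.6732 + 1521) = √61567.6732 = 248.128340
L = 6.75 × 248.128340 = 1674.866296
V = π·1.5² × L = 7.068583 × 1674.866296 = 11838.932215

L=1674.866 V=11838.932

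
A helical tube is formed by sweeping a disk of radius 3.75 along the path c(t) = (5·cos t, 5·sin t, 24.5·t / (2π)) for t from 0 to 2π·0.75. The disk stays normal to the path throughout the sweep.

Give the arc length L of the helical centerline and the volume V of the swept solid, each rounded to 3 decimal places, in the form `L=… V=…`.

2πR = 2π·5 = 31.415927
per-turn = √(31.415927² + 24.5²) = √(986.9604 + 600.25) = √1587.2104 = 39.839810
L = 0.75 × 39.839810 = 29.879857
V = π·3.75² × L = 44.178647 × 29.879857 = 1320.051659

L=29.880 V=1320.052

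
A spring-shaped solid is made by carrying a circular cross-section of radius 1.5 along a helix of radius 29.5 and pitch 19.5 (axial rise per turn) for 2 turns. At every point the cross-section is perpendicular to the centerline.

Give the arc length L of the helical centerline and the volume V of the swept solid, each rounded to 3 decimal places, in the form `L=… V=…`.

2πR = 2π·29.5 = 185.353967
per-turn = √(185.353967² + 19.5²) = √(34356.0929 + 380.25) = √34736.3429 = 186.376884
L = 2 × 186.376884 = 372.753768
V = π·1.5² × L = 7.068583 × 372.753768 = 2634.841124

L=372.754 V=2634.841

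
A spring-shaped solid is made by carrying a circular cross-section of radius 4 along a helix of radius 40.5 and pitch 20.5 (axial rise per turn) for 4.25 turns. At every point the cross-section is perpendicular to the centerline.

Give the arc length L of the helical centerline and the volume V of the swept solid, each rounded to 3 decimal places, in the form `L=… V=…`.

L=1084.997 V=54537.897

2πR = 2π·40.5 = 254.469005
per-turn = √(254.469005² + 20.5²) = √(64754.4745 + 420.25) = √65174.7245 = 255.293409
L = 4.25 × 255.293409 = 1084.996987
V = π·4² × L = 50.265482 × 1084.996987 = 54537.896994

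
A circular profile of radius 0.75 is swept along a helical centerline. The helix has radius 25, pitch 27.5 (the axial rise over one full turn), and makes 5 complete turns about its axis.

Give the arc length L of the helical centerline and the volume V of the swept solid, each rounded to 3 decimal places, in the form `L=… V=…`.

L=797.343 V=1409.022

2πR = 2π·25 = 157.079633
per-turn = √(157.079633² + 27.5²) = √(24674.0110 + 756.25) = √25430.2610 = 159.468683
L = 5 × 159.468683 = 797.343417
V = π·0.75² × L = 1.767146 × 797.343417 = 1409.022125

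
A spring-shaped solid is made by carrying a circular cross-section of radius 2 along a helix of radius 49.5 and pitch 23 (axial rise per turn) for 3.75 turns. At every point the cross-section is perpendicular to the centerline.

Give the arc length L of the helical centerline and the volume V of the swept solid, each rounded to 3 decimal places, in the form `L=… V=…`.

L=1169.501 V=14696.384

2πR = 2π·49.5 = 311.017673
per-turn = √(311.017673² + 23²) = √(96731.9927 + 529) = √97260.9927 = 311.866947
L = 3.75 × 311.866947 = 1169.501052
V = π·2² × L = 12.566371 × 1169.501052 = 14696.383652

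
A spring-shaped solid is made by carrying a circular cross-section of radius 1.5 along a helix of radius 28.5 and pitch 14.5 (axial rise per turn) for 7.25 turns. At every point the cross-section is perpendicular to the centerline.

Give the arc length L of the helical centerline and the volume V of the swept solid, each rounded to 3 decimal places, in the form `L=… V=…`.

2πR = 2π·28.5 = 179.070781
per-turn = √(179.070781² + 14.5²) = √(32066.3447 + 210.25) = √32276.5947 = 179.656880
L = 7.25 × 179.656880 = 1302.512383
V = π·1.5² × L = 7.068583 × 1302.512383 = 9206.917503

L=1302.512 V=9206.918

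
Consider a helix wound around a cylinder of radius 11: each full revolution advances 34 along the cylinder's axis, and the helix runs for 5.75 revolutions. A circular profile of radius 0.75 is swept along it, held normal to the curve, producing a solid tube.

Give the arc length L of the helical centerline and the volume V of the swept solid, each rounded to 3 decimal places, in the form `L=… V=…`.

2πR = 2π·11 = 69.115038
per-turn = √(69.115038² + 34²) = √(4776.8885 + 1156) = √5932.8885 = 77.025246
L = 5.75 × 77.025246 = 442.895165
V = π·0.75² × L = 1.767146 × 442.895165 = 782.660360

L=442.895 V=782.660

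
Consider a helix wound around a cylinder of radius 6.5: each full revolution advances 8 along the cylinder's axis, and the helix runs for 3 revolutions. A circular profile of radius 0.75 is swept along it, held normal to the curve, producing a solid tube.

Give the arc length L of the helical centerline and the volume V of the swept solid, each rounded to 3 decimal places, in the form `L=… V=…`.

2πR = 2π·6.5 = 40.840704
per-turn = √(40.840704² + 8²) = √(1667.9631 + 64) = √1731.9631 = 41.616861
L = 3 × 41.616861 = 124.850584
V = π·0.75² × L = 1.767146 × 124.850584 = 220.629193

L=124.851 V=220.629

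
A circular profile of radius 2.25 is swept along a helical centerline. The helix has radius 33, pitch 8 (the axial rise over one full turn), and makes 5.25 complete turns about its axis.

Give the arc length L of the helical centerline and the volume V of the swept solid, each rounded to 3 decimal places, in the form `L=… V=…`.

2πR = 2π·33 = 207.345115
per-turn = √(207.345115² + 8²) = √(42991.9968 + 64) = √43055.9968 = 207.499390
L = 5.25 × 207.499390 = 1089.371796
V = π·2.25² × L = 15.904313 × 1089.371796 = 17325.709817

L=1089.372 V=17325.710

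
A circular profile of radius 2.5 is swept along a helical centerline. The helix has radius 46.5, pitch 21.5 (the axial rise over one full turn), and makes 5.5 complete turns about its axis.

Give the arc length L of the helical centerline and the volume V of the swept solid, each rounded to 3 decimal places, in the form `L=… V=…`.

2πR = 2π·46.5 = 292.168117
per-turn = √(292.168117² + 21.5²) = √(85362.2085 + 462.25) = √85824.4585 = 292.958117
L = 5.5 × 292.958117 = 1611.269645
V = π·2.5² × L = 19.634954 × 1611.269645 = 31637.205496

L=1611.270 V=31637.205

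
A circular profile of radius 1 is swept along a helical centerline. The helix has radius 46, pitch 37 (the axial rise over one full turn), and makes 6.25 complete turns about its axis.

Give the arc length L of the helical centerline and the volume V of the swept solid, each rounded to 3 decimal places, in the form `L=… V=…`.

2πR = 2π·46 = 289.026524
per-turn = √(289.026524² + 37²) = √(83536.3317 + 1369) = √84905.3317 = 291.385195
L = 6.25 × 291.385195 = 1821.157466
V = π·1² × L = 3.141593 × 1821.157466 = 5721.334918

L=1821.157 V=5721.335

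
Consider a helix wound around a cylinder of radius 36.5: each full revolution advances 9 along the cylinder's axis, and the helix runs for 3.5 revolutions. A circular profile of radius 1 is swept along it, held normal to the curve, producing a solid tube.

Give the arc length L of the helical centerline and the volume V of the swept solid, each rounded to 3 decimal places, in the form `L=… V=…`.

2πR = 2π·36.5 = 229.336264
per-turn = √(229.336264² + 9²) = √(52595.1219 + 81) = √52676.1219 = 229.512792
L = 3.5 × 229.512792 = 803.294773
V = π·1² × L = 3.141593 × 803.294773 = 2523.624958

L=803.295 V=2523.625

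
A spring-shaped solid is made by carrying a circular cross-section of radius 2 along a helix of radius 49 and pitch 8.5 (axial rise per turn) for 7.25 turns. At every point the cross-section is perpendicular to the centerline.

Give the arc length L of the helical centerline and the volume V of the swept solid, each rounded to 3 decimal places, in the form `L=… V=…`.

L=2232.952 V=28060.104

2πR = 2π·49 = 307.876080
per-turn = √(307.876080² + 8.5²) = √(94787.6807 + 72.25) = √94859.9307 = 307.993394
L = 7.25 × 307.993394 = 2232.952106
V = π·2² × L = 12.566371 × 2232.952106 = 28060.103723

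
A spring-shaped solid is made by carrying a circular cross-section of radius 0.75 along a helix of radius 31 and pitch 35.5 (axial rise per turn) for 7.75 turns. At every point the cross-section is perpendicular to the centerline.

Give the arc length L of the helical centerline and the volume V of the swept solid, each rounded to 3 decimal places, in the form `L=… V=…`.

2πR = 2π·31 = 194.778745
per-turn = √(194.778745² + 35.5²) = √(37938.7593 + 1260.25) = √39199.0093 = 197.987397
L = 7.75 × 197.987397 = 1534.402326
V = π·0.75² × L = 1.767146 × 1534.402326 = 2711.512729

L=1534.402 V=2711.513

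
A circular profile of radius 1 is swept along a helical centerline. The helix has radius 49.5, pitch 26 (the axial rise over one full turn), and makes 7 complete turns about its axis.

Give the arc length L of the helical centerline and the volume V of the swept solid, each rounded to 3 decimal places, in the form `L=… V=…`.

2πR = 2π·49.5 = 311.017673
per-turn = √(311.017673² + 26²) = √(96731.9927 + 676) = √97407.9927 = 312.102536
L = 7 × 312.102536 = 2184.717749
V = π·1² × L = 3.141593 × 2184.717749 = 6863.493231

L=2184.718 V=6863.493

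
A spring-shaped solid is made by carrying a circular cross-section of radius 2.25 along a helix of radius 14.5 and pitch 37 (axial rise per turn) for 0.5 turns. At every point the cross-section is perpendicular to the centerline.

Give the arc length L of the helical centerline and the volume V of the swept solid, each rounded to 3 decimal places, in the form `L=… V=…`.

2πR = 2π·14.5 = 91.106187
per-turn = √(91.106187² + 37²) = √(8300.3373 + 1369) = √9669.3373 = 98.332789
L = 0.5 × 98.332789 = 49.166394
V = π·2.25² × L = 15.904313 × 49.166394 = 781.957714

L=49.166 V=781.958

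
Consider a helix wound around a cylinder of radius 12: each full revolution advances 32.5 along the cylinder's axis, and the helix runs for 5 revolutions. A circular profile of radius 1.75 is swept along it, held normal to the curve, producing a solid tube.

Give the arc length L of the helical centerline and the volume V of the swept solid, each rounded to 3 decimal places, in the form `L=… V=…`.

L=410.522 V=3949.687

2πR = 2π·12 = 75.398224
per-turn = √(75.398224² + 32.5²) = √(5684.8921 + 1056.25) = √6741.1421 = 82.104459
L = 5 × 82.104459 = 410.522293
V = π·1.75² × L = 9.621128 × 410.522293 = 3949.687327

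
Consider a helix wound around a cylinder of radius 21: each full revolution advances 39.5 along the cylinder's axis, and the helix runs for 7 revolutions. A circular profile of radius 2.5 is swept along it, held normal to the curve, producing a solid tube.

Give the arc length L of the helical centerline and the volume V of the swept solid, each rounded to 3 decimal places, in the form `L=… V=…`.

2πR = 2π·21 = 131.946891
per-turn = √(131.946891² + 39.5²) = √(17409.9822 + 1560.25) = √18970.2322 = 137.732466
L = 7 × 137.732466 = 964.127261
V = π·2.5² × L = 19.634954 × 964.127261 = 18930.594508

L=964.127 V=18930.595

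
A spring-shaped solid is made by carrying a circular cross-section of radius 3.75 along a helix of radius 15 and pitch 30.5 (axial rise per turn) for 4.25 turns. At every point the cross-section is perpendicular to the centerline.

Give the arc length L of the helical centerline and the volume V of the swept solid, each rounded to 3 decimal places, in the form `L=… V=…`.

2πR = 2π·15 = 94.247780
per-turn = √(94.247780² + 30.5²) = √(8882.6440 + 930.25) = √9812.8940 = 99.060052
L = 4.25 × 99.060052 = 421.005222
V = π·3.75² × L = 44.178647 × 421.005222 = 18599.440969

L=421.005 V=18599.441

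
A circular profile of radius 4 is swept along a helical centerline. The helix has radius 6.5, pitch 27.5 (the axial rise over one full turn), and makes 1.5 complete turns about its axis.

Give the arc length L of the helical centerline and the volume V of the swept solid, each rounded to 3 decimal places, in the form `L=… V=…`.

2πR = 2π·6.5 = 40.840704
per-turn = √(40.840704² + 27.5²) = √(1667.9631 + 756.25) = √2424.2131 = 49.236299
L = 1.5 × 49.236299 = 73.854449
V = π·4² × L = 50.265482 × 73.854449 = 3712.329489

L=73.854 V=3712.329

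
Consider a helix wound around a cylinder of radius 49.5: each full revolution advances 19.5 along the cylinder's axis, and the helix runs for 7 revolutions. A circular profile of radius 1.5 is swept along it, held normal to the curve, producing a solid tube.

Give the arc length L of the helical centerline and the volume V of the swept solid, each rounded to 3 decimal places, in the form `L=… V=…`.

2πR = 2π·49.5 = 311.017673
per-turn = √(311.017673² + 19.5²) = √(96731.9927 + 380.25) = √97112.2427 = 311.628373
L = 7 × 311.628373 = 2181.398610
V = π·1.5² × L = 7.068583 × 2181.398610 = 15419.398155

L=2181.399 V=15419.398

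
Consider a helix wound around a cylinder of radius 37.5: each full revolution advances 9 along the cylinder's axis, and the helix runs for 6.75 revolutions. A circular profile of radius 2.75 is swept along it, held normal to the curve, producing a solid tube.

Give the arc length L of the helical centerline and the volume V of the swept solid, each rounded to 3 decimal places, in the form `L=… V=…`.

L=1591.591 V=37813.490

2πR = 2π·37.5 = 235.619449
per-turn = √(235.619449² + 9²) = √(55516.5248 + 81) = √55597.5248 = 235.791274
L = 6.75 × 235.791274 = 1591.591098
V = π·2.75² × L = 23.758294 × 1591.591098 = 37813.489927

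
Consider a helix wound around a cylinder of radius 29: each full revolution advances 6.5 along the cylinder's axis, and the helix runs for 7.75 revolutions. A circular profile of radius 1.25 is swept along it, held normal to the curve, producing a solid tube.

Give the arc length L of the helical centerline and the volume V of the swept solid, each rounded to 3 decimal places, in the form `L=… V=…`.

L=1413.044 V=6936.264

2πR = 2π·29 = 182.212374
per-turn = √(182.212374² + 6.5²) = √(33201.3492 + 42.25) = √33243.5992 = 182.328273
L = 7.75 × 182.328273 = 1413.044117
V = π·1.25² × L = 4.908739 × 1413.044117 = 6936.264090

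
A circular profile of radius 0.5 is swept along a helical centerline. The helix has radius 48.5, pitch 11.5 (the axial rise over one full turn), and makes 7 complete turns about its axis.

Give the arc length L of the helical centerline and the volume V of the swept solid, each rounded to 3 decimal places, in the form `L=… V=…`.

L=2134.660 V=1676.558

2πR = 2π·48.5 = 304.734487
per-turn = √(304.734487² + 11.5²) = √(92863.1078 + 132.25) = √92995.3578 = 304.951402
L = 7 × 304.951402 = 2134.659817
V = π·0.5² × L = 0.785398 × 2134.659817 = 1676.557899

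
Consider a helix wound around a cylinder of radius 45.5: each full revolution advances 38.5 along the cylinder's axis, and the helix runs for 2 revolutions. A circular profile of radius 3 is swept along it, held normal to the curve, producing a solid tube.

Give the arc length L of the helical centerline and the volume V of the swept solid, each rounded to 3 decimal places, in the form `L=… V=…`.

L=576.931 V=16312.349

2πR = 2π·45.5 = 285.884931
per-turn = √(285.884931² + 38.5²) = √(81730.1940 + 1482.25) = √83212.4440 = 288.465672
L = 2 × 288.465672 = 576.931344
V = π·3² × L = 28.274334 × 576.931344 = 16312.349459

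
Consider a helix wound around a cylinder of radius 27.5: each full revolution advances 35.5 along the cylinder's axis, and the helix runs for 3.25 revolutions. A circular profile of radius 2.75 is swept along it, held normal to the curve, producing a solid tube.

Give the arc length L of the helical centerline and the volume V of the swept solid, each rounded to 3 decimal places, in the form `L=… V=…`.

L=573.289 V=13620.377

2πR = 2π·27.5 = 172.787596
per-turn = √(172.787596² + 35.5²) = √(29855.5533 + 1260.25) = √31115.8033 = 176.396721
L = 3.25 × 176.396721 = 573.289344
V = π·2.75² × L = 23.758294 × 573.289344 = 13620.377047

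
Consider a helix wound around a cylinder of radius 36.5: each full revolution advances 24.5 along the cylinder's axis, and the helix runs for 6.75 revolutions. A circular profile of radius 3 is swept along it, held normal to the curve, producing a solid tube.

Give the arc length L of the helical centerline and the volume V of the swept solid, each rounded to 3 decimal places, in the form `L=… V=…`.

L=1556.828 V=44018.281

2πR = 2π·36.5 = 229.336264
per-turn = √(229.336264² + 24.5²) = √(52595.1219 + 600.25) = √53195.3719 = 230.641219
L = 6.75 × 230.641219 = 1556.828228
V = π·3² × L = 28.274334 × 1556.828228 = 44018.281103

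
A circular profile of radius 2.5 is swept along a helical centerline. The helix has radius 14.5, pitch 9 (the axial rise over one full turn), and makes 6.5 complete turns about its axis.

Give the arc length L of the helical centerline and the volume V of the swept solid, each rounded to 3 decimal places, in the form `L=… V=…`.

2πR = 2π·14.5 = 91.106187
per-turn = √(91.106187² + 9²) = √(8300.3373 + 81) = √8381.3373 = 91.549644
L = 6.5 × 91.549644 = 595.072685
V = π·2.5² × L = 19.634954 × 595.072685 = 11684.224856

L=595.073 V=11684.225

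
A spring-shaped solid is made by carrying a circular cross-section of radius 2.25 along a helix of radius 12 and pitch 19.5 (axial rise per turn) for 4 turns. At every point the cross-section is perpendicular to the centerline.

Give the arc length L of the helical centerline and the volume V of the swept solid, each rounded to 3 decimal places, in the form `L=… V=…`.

2πR = 2π·12 = 75.398224
per-turn = √(75.398224² + 19.5²) = √(5684.8921 + 380.25) = √6065.1421 = 77.879022
L = 4 × 77.879022 = 311.516090
V = π·2.25² × L = 15.904313 × 311.516090 = 4954.449336

L=311.516 V=4954.449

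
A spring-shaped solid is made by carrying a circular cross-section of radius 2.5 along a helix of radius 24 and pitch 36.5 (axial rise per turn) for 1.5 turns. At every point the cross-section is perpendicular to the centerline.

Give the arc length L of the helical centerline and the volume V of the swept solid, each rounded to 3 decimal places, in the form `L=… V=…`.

2πR = 2π·24 = 150.796447
per-turn = √(150.796447² + 36.5²) = √(22739.5685 + 1332.25) = √24071.8185 = 155.150954
L = 1.5 × 155.150954 = 232.726431
V = π·2.5² × L = 19.634954 × 232.726431 = 4569.572788

L=232.726 V=4569.573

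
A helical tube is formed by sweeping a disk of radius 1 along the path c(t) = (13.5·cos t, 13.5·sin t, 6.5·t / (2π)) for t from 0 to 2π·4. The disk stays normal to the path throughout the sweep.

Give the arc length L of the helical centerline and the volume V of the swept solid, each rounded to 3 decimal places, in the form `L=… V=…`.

2πR = 2π·13.5 = 84.823002
per-turn = √(84.823002² + 6.5²) = √(7194.9416 + 42.25) = √7237.1916 = 85.071685
L = 4 × 85.071685 = 340.286740
V = π·1² × L = 3.141593 × 340.286740 = 1069.042324

L=340.287 V=1069.042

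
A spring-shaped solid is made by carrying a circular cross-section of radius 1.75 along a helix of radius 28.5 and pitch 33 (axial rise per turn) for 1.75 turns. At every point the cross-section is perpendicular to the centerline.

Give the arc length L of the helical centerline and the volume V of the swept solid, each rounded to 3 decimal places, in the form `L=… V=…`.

2πR = 2π·28.5 = 179.070781
per-turn = √(179.070781² + 33²) = √(32066.3447 + 1089) = √33155.3447 = 182.086091
L = 1.75 × 182.086091 = 318.650660
V = π·1.75² × L = 9.621128 × 318.650660 = 3065.778629

L=318.651 V=3065.779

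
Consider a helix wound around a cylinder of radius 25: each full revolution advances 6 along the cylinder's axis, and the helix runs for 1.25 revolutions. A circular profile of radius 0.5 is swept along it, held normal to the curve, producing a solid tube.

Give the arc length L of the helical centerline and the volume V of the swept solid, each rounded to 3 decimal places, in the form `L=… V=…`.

2πR = 2π·25 = 157.079633
per-turn = √(157.079633² + 6²) = √(24674.0110 + 36) = √24710.0110 = 157.194182
L = 1.25 × 157.194182 = 196.492728
V = π·0.5² × L = 0.785398 × 196.492728 = 154.325028

L=196.493 V=154.325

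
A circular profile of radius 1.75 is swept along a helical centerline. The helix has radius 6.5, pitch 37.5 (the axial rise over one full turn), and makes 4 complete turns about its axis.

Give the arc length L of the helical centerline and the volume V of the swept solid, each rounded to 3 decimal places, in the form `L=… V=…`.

L=221.782 V=2133.796

2πR = 2π·6.5 = 40.840704
per-turn = √(40.840704² + 37.5²) = √(1667.9631 + 1406.25) = √3074.2131 = 55.445587
L = 4 × 55.445587 = 221.782349
V = π·1.75² × L = 9.621128 × 221.782349 = 2133.796257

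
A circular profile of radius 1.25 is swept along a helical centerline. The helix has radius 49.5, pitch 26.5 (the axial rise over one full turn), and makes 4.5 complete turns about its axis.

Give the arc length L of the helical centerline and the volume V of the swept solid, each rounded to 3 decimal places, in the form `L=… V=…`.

2πR = 2π·49.5 = 311.017673
per-turn = √(311.017673² + 26.5²) = √(96731.9927 + 702.25) = √97434.2427 = 312.144586
L = 4.5 × 312.144586 = 1404.650638
V = π·1.25² × L = 4.908739 × 1404.650638 = 6895.062697

L=1404.651 V=6895.063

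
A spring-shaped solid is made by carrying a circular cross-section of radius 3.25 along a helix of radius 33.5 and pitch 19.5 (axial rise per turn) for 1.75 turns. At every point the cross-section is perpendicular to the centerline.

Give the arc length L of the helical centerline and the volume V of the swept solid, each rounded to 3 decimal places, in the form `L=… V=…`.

L=369.929 V=12275.383

2πR = 2π·33.5 = 210.486708
per-turn = √(210.486708² + 19.5²) = √(44304.6542 + 380.25) = √44684.9042 = 211.388042
L = 1.75 × 211.388042 = 369.929073
V = π·3.25² × L = 33.183072 × 369.929073 = 12275.383210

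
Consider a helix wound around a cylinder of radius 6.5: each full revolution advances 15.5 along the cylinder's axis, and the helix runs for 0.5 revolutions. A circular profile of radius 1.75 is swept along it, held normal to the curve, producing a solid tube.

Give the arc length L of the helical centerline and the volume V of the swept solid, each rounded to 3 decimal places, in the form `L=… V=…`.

2πR = 2π·6.5 = 40.840704
per-turn = √(40.840704² + 15.5²) = √(1667.9631 + 240.25) = √1908.2131 = 43.683099
L = 0.5 × 43.683099 = 21.841550
V = π·1.75² × L = 9.621128 × 21.841550 = 210.140333

L=21.842 V=210.140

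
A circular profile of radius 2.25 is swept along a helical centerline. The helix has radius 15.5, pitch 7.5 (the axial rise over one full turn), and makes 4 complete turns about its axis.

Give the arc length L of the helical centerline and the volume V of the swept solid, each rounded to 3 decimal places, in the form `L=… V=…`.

L=390.711 V=6213.989

2πR = 2π·15.5 = 97.389372
per-turn = √(97.389372² + 7.5²) = √(9484.6898 + 56.25) = √9540.9398 = 97.677735
L = 4 × 97.677735 = 390.710938
V = π·2.25² × L = 15.904313 × 390.710938 = 6213.988980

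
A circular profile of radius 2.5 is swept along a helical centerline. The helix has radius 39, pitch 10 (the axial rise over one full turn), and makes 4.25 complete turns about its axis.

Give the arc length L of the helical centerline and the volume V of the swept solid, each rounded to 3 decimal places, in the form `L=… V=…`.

2πR = 2π·39 = 245.044227
per-turn = √(245.044227² + 10²) = √(60046.6732 + 100) = √60146.6732 = 245.248187
L = 4.25 × 245.248187 = 1042.304794
V = π·2.5² × L = 19.634954 × 1042.304794 = 20465.606779

L=1042.305 V=20465.607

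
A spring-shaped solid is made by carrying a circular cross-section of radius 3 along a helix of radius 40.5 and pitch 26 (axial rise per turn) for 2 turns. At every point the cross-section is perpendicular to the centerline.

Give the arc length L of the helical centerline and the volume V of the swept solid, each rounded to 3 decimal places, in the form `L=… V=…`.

2πR = 2π·40.5 = 254.469005
per-turn = √(254.469005² + 26²) = √(64754.4745 + 676) = √65430.4745 = 255.793812
L = 2 × 255.793812 = 511.587625
V = π·3² × L = 28.274334 × 511.587625 = 14464.799315

L=511.588 V=14464.799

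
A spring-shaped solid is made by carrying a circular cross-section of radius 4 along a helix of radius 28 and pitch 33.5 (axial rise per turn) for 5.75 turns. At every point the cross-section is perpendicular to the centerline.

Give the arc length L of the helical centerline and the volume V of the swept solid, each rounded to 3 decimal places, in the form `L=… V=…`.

2πR = 2π·28 = 175.929189
per-turn = √(175.929189² + 33.5²) = √(30951.0794 + 1122.25) = √32073.3294 = 179.090283
L = 5.75 × 179.090283 = 1029.769126
V = π·4² × L = 50.265482 × 1029.769126 = 51761.841950

L=1029.769 V=51761.842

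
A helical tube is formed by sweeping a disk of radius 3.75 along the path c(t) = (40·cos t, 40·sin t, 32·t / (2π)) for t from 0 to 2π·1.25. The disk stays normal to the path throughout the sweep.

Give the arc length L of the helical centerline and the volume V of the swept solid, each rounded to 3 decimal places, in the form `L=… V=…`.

2πR = 2π·40 = 251.327412
per-turn = √(251.327412² + 32²) = √(63165.4682 + 1024) = √64189.4682 = 253.356405
L = 1.25 × 253.356405 = 316.695507
V = π·3.75² × L = 44.178647 × 316.695507 = 13991.178902

L=316.696 V=13991.179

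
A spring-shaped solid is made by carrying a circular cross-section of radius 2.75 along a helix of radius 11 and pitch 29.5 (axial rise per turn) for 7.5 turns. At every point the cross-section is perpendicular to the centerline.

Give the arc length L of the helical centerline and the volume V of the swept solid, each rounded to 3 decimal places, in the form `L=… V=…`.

2πR = 2π·11 = 69.115038
per-turn = √(69.115038² + 29.5²) = √(4776.8885 + 870.25) = √5647.1385 = 75.147445
L = 7.5 × 75.147445 = 563.605840
V = π·2.75² × L = 23.758294 × 563.605840 = 13390.313485

L=563.606 V=13390.313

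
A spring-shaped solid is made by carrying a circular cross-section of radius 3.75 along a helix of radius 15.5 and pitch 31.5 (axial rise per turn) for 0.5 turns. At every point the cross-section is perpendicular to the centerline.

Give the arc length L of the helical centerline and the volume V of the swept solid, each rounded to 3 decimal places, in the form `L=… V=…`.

L=51.178 V=2260.995

2πR = 2π·15.5 = 97.389372
per-turn = √(97.389372² + 31.5²) = √(9484.6898 + 992.25) = √10476.9398 = 102.356924
L = 0.5 × 102.356924 = 51.178462
V = π·3.75² × L = 44.178647 × 51.178462 = 2260.995184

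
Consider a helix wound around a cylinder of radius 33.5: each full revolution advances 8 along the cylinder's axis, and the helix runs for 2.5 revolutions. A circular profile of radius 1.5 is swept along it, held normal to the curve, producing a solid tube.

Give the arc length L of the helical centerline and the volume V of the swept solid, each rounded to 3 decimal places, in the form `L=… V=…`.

2πR = 2π·33.5 = 210.486708
per-turn = √(210.486708² + 8²) = √(44304.6542 + 64) = √44368.6542 = 210.638682
L = 2.5 × 210.638682 = 526.596704
V = π·1.5² × L = 7.068583 × 526.596704 = 3722.292756

L=526.597 V=3722.293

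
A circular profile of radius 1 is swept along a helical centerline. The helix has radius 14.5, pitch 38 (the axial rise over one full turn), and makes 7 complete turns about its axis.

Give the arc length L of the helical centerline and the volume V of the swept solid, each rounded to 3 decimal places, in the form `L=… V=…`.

2πR = 2π·14.5 = 91.106187
per-turn = √(91.106187² + 38²) = √(8300.3373 + 1444) = √9744.3373 = 98.713410
L = 7 × 98.713410 = 690.993870
V = π·1² × L = 3.141593 × 690.993870 = 2170.821264

L=690.994 V=2170.821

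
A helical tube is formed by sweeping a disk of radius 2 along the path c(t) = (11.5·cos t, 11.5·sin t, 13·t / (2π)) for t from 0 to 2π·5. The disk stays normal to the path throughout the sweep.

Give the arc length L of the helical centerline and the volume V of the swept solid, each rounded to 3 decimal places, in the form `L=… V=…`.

2πR = 2π·11.5 = 72.256631
per-turn = √(72.256631² + 13²) = √(5221.0207 + 169) = √5390.0207 = 73.416761
L = 5 × 73.416761 = 367.083803
V = π·2² × L = 12.566371 × 367.083803 = 4612.911111

L=367.084 V=4612.911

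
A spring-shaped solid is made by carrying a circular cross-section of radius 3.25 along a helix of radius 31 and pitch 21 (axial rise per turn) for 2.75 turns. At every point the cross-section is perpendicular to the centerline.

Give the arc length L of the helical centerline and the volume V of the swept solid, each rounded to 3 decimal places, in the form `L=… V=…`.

L=538.746 V=17877.238

2πR = 2π·31 = 194.778745
per-turn = √(194.778745² + 21²) = √(37938.7593 + 441) = √38379.7593 = 195.907527
L = 2.75 × 195.907527 = 538.745701
V = π·3.25² × L = 33.183072 × 538.745701 = 17877.237588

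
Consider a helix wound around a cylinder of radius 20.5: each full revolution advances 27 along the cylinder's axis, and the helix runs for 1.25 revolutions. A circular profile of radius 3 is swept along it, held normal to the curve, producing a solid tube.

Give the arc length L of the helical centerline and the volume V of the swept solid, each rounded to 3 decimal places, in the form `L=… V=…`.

L=164.506 V=4651.295

2πR = 2π·20.5 = 128.805299
per-turn = √(128.805299² + 27²) = √(16590.8050 + 729) = √17319.8050 = 131.604730
L = 1.25 × 131.604730 = 164.505913
V = π·3² × L = 28.274334 × 164.505913 = 4651.295101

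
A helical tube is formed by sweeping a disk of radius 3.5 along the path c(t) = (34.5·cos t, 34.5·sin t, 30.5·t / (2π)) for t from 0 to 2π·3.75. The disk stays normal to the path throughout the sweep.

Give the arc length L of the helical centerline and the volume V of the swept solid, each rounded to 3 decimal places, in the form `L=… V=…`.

2πR = 2π·34.5 = 216.769893
per-turn = √(216.769893² + 30.5²) = √(46989.1866 + 930.25) = √47919.4366 = 218.905086
L = 3.75 × 218.905086 = 820.894071
V = π·3.5² × L = 38.484510 × 820.894071 = 31591.706107

L=820.894 V=31591.706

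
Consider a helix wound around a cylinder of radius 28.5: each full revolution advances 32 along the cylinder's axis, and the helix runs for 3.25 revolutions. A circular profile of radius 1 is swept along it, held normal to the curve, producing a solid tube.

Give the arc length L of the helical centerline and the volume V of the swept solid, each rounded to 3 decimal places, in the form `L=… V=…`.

2πR = 2π·28.5 = 179.070781
per-turn = √(179.070781² + 32²) = √(32066.3447 + 1024) = √33090.3447 = 181.907517
L = 3.25 × 181.907517 = 591.199430
V = π·1² × L = 3.141593 × 591.199430 = 1857.307786

L=591.199 V=1857.308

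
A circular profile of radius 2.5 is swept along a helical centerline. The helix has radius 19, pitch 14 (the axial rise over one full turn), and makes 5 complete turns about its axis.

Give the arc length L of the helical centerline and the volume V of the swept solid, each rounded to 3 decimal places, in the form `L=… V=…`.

2πR = 2π·19 = 119.380521
per-turn = √(119.380521² + 14²) = √(14251.7088 + 196) = √14447.7088 = 120.198622
L = 5 × 120.198622 = 600.993111
V = π·2.5² × L = 19.634954 × 600.993111 = 11800.472130

L=600.993 V=11800.472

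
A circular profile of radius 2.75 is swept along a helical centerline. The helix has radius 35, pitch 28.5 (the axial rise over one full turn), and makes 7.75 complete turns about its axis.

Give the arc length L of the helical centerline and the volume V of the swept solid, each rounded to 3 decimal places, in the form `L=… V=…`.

L=1718.567 V=40830.217

2πR = 2π·35 = 219.911486
per-turn = √(219.911486² + 28.5²) = √(48361.0616 + 812.25) = √49173.3116 = 221.750562
L = 7.75 × 221.750562 = 1718.566852
V = π·2.75² × L = 23.758294 × 1718.566852 = 40830.217297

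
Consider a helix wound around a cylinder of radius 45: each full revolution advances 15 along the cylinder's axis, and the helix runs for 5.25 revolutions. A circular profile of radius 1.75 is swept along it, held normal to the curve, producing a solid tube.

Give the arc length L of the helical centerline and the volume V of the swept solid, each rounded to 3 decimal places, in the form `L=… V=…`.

2πR = 2π·45 = 282.743339
per-turn = √(282.743339² + 15²) = √(79943.7956 + 225) = √80168.7956 = 283.140947
L = 5.25 × 283.140947 = 1486.489970
V = π·1.75² × L = 9.621128 × 1486.489970 = 14301.709529

L=1486.490 V=14301.710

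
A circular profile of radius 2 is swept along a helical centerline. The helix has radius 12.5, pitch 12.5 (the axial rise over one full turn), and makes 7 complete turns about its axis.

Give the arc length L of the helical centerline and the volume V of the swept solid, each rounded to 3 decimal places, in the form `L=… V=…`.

L=556.698 V=6995.676

2πR = 2π·12.5 = 78.539816
per-turn = √(78.539816² + 12.5²) = √(6168.5028 + 156.25) = √6324.7528 = 79.528314
L = 7 × 79.528314 = 556.698199
V = π·2² × L = 12.566371 × 556.698199 = 6995.675889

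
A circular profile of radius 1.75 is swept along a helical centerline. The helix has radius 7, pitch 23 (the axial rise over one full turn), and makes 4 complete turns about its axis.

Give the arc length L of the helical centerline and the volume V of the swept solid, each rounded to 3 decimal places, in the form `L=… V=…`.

2πR = 2π·7 = 43.982297
per-turn = √(43.982297² + 23²) = √(1934.4425 + 529) = √2463.4425 = 49.633078
L = 4 × 49.633078 = 198.532313
V = π·1.75² × L = 9.621128 × 198.532313 = 1910.104699

L=198.532 V=1910.105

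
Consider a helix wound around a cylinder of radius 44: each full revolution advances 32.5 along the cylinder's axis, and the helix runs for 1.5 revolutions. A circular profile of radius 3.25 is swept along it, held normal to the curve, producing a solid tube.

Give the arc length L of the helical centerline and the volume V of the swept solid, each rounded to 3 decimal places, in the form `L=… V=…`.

2πR = 2π·44 = 276.460154
per-turn = √(276.460154² + 32.5²) = √(76430.2165 + 1056.25) = √77486.4665 = 278.363910
L = 1.5 × 278.363910 = 417.545865
V = π·3.25² × L = 33.183072 × 417.545865 = 13855.454678

L=417.546 V=13855.455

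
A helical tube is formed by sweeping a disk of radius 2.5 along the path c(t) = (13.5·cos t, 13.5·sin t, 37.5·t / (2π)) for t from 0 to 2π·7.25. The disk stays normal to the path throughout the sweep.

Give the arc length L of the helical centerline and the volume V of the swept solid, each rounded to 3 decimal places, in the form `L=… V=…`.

L=672.384 V=13202.227

2πR = 2π·13.5 = 84.823002
per-turn = √(84.823002² + 37.5²) = √(7194.9416 + 1406.25) = √8601.1916 = 92.742609
L = 7.25 × 92.742609 = 672.383919
V = π·2.5² × L = 19.634954 × 672.383919 = 13202.227368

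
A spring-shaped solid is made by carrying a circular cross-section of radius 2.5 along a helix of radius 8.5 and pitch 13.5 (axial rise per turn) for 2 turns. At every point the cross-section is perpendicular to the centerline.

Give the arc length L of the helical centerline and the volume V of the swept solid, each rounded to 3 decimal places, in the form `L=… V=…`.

L=110.174 V=2163.257

2πR = 2π·8.5 = 53.407075
per-turn = √(53.407075² + 13.5²) = √(2852.3157 + 182.25) = √3034.5657 = 55.086892
L = 2 × 55.086892 = 110.173784
V = π·2.5² × L = 19.634954 × 110.173784 = 2163.257191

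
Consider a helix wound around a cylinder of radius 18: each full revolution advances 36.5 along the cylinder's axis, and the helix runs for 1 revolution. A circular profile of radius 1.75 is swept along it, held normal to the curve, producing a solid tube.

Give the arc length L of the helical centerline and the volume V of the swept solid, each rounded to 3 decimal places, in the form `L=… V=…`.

2πR = 2π·18 = 113.097336
per-turn = √(113.097336² + 36.5²) = √(12791.0073 + 1332.25) = √14123.2573 = 118.841311
L = 1 × 118.841311 = 118.841311
V = π·1.75² × L = 9.621128 × 118.841311 = 1143.387410

L=118.841 V=1143.387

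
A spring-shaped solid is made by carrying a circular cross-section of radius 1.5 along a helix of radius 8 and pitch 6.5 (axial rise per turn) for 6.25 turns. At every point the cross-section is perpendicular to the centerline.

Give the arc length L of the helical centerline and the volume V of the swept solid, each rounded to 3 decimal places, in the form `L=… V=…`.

2πR = 2π·8 = 50.265482
per-turn = √(50.265482² + 6.5²) = √(2526.6187 + 42.25) = √2568.8687 = 50.684009
L = 6.25 × 50.684009 = 316.775054
V = π·1.5² × L = 7.068583 × 316.775054 = 2239.150908

L=316.775 V=2239.151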